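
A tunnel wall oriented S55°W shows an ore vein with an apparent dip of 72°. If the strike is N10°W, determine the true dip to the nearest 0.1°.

73.6°

β = acute angle between strike N10°W and section S55°W = 65°.
tan(true dip) = tan 72° / sin 65° = 3.3958
true dip = arctan 3.3958 = 73.59°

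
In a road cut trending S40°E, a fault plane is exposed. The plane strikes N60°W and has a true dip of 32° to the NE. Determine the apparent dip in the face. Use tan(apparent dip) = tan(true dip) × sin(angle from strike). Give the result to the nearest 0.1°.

The section lies 20° from the strike.
tan(apparent dip) = tan 32° · sin 20° = 0.2137
apparent dip = arctan 0.2137 = 12.06°

12.1°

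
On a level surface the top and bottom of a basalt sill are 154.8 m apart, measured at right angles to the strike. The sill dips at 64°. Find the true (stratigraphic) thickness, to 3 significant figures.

True thickness t = w · sin(dip) = 154.8 × sin 64°
t = 154.8 × 0.8988 = 139.133 m

139 m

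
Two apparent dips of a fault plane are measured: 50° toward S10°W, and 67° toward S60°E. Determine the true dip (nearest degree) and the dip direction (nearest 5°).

true dip 67°, dip direction 130°

The two traces are lines in the plane: v₁ = (sin 190°·cos 50°, cos 190°·cos 50°, −sin 50°), v₂ = (sin 120°·cos 67°, cos 120°·cos 67°, −sin 67°).
Cross product v₁ × v₂ gives the pole to the plane: n ∝ (0.433, -0.362, 0.236).
tan δ = √(n_x²+n_y²)/n_z = 0.564/0.236, so δ = 67.3°.
Dip direction = azimuth of (n_x, n_y) = atan2(0.433, -0.362) = 130°.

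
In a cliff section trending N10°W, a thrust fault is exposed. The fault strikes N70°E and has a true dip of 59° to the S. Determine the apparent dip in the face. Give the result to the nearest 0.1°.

58.6°

The strike is N70°E and the section trends N10°W; the acute angle between them is β = 80°.
tan(apparent dip) = tan 59° · sin 80° = 1.6390
α = arctan(1.6390) = 58.61°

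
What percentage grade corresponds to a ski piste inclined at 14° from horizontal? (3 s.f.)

24.9%

grade % = 100 × tan 14° = 100 × 0.2493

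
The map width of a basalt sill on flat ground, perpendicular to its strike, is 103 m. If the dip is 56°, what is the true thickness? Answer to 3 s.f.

True thickness t = w · sin(dip) = 103 × sin 56°
t = 103 × 0.8290 = 85.391 m

85.4 m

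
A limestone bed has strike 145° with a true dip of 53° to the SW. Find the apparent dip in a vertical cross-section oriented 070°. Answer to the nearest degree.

The strike is 145° and the section trends 070°; the acute angle between them is β = 75°.
tan α = tan 53° × sin 75° = 1.3270 × 0.9659 = 1.2818
α = arctan(1.2818) = 52.04°

52°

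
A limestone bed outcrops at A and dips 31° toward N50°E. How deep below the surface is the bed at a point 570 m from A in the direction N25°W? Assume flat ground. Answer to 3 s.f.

The hole lies 75° from the dip direction, so the down-dip offset is 570 × cos 75° = 147.53 m.
Depth = down-dip offset × tan(dip) = 147.53 × tan 31° = 147.53 × 0.6009
Depth = 88.64 m

88.6 m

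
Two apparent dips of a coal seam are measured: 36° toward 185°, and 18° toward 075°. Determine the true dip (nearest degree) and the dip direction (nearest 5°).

Represent each trace as a vector plunging at its apparent dip toward its trend (east-north-up frame): v₁ = (-0.071, -0.806, -0.588), v₂ = (0.919, 0.246, -0.309).
Cross product v₁ × v₂ gives the pole to the plane: n ∝ (0.394, -0.562, 0.723).
tan δ = √(n_x²+n_y²)/n_z = 0.686/0.723, so δ = 43.5°.
Dip direction = azimuth of (n_x, n_y) = atan2(0.394, -0.562) = 145°.

true dip 43°, dip direction 145°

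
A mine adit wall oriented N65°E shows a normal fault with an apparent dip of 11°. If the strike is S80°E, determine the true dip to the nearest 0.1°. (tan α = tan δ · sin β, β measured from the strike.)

β = acute angle between strike S80°E and section N65°E = 35°.
tan δ = tan α / sin β = tan 11° / sin 35° = 0.1944 / 0.5736 = 0.3389
δ = arctan(0.3389) = 18.72°

18.7°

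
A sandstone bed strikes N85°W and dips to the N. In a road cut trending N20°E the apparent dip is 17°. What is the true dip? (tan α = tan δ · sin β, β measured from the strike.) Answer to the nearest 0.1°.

β = acute angle between strike N85°W and section N20°E = 75°.
tan(true dip) = tan 17° / sin 75° = 0.3165
true dip = arctan 0.3165 = 17.56°

17.6°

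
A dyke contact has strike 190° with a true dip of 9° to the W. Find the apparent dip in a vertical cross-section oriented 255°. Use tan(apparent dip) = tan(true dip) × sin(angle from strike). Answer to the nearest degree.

Angle between strike (190°) and section (255°): β = 65°.
tan(apparent dip) = tan 9° · sin 65° = 0.1435
α = arctan(0.1435) = 8.17°

8°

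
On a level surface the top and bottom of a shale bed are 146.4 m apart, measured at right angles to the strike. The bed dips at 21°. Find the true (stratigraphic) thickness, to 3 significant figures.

True thickness t = w · sin(dip) = 146.4 × sin 21°
t = 146.4 × 0.3584 = 52.465 m

52.5 m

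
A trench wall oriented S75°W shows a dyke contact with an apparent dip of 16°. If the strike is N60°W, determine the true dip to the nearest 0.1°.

22.1°

The section is 45° from the strike.
tan δ = tan α / sin β = tan 16° / sin 45° = 0.2867 / 0.7071 = 0.4055
true dip = arctan 0.4055 = 22.07°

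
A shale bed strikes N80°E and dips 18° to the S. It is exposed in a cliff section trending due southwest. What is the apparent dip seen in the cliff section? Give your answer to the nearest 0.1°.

10.6°

The section lies 35° from the strike.
tan α = tan 18° × sin 35° = 0.3249 × 0.5736 = 0.1864
apparent dip = arctan 0.1864 = 10.56°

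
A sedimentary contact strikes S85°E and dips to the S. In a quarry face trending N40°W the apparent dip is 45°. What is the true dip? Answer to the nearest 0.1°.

54.7°

β = acute angle between strike S85°E and section N40°W = 45°.
tan δ = tan α / sin β = tan 45° / sin 45° = 1.0000 / 0.7071 = 1.4142
δ = arctan(1.4142) = 54.74°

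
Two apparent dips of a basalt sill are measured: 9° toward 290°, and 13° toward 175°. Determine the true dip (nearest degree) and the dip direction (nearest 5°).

Represent each trace as a vector plunging at its apparent dip toward its trend (east-north-up frame): v₁ = (-0.928, 0.338, -0.156), v₂ = (0.085, -0.971, -0.225).
n = v₁ × v₂ = (-0.228, -0.222, 0.872) (taken with n_z > 0).
True dip = arccos(n_z / |n|) = arccos(0.9395) = 20.0°.
Dip direction = atan2(-0.228, -0.222) = 226° (azimuth of n's horizontal projection).

true dip 20°, dip direction 225°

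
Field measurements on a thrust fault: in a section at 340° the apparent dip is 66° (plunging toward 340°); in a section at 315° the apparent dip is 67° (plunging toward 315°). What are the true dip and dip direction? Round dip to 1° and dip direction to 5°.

Each apparent-dip line lies in the plane. As unit vectors (x east, y north, z up), v₁ plunges 66°→340° and v₂ plunges 67°→315°.
Cross product v₁ × v₂ gives the pole to the plane: n ∝ (-0.099, 0.124, 0.067).
True dip = arccos(n_z / |n|) = arccos(0.3887) = 67.1°.
Dip direction = atan2(-0.099, 0.124) = 321° (azimuth of n's horizontal projection).

true dip 67°, dip direction 320°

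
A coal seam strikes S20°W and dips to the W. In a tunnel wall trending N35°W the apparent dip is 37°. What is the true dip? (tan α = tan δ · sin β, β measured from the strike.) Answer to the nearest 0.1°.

42.6°

The section is 55° from the strike.
tan δ = tan α / sin β = tan 37° / sin 55° = 0.7536 / 0.8192 = 0.9199
δ = arctan(0.9199) = 42.61°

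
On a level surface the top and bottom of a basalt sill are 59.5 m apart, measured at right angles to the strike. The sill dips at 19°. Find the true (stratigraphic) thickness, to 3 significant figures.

True thickness t = w · sin(dip) = 59.5 × sin 19°
t = 59.5 × 0.3256 = 19.371 m

19.4 m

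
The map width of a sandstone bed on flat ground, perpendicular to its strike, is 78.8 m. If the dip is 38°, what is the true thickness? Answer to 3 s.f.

48.5 m

True thickness t = w · sin(dip) = 78.8 × sin 38°
t = 78.8 × 0.6157 = 48.514 m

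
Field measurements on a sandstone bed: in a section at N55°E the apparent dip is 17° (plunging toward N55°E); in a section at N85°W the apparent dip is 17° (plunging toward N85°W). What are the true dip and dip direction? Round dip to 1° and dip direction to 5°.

true dip 42°, dip direction 345°

The two traces are lines in the plane: v₁ = (sin 55°·cos 17°, cos 55°·cos 17°, −sin 17°), v₂ = (sin 275°·cos 17°, cos 275°·cos 17°, −sin 17°).
n = v₁ × v₂ = (-0.136, 0.508, 0.588) (taken with n_z > 0).
Dip δ = arctan(|n_h|/n_z) = arctan(0.525/0.588) = 41.8°.
Dip direction = atan2(-0.136, 0.508) = 345° (azimuth of n's horizontal projection).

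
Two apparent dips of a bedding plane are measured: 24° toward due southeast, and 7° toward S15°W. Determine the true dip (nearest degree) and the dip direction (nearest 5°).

true dip 25°, dip direction 120°

The two traces are lines in the plane: v₁ = (sin 135°·cos 24°, cos 135°·cos 24°, −sin 24°), v₂ = (sin 195°·cos 7°, cos 195°·cos 7°, −sin 7°).
Cross product v₁ × v₂ gives the pole to the plane: n ∝ (0.311, -0.183, 0.785).
tan δ = √(n_x²+n_y²)/n_z = 0.361/0.785, so δ = 24.7°.
The horizontal component of n points toward azimuth atan2(n_x, n_y) = 120°, the dip direction.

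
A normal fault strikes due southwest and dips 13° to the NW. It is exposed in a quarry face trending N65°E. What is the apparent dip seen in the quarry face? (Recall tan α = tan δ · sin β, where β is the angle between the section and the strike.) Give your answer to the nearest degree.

The section lies 20° from the strike.
tan α = tan 13° × sin 20° = 0.2309 × 0.3420 = 0.0790
α = arctan(0.0790) = 4.51°

5°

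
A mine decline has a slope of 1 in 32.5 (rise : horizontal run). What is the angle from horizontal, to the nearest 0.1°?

tan θ = 1/32.5 = 0.0308
θ = arctan(0.0308) = 1.76°

1.8°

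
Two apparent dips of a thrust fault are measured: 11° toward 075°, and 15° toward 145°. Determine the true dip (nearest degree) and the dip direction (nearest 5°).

Each apparent-dip line lies in the plane. As unit vectors (x east, y north, z up), v₁ plunges 11°→075° and v₂ plunges 15°→145°.
n = v₁ × v₂ = (0.217, -0.140, 0.891) (taken with n_z > 0).
Dip δ = arctan(|n_h|/n_z) = arctan(0.258/0.891) = 16.1°.
Dip direction = azimuth of (n_x, n_y) = atan2(0.217, -0.140) = 123°.

true dip 16°, dip direction 125°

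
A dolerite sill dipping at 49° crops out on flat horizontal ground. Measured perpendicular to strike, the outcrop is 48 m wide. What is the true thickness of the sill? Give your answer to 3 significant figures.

True thickness t = w · sin(dip) = 48 × sin 49°
t = 48 × 0.7547 = 36.226 m

36.2 m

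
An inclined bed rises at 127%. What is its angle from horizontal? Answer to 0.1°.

tan θ = 127/100 = 1.2700
θ = arctan(1.2700) = 51.78°

51.8°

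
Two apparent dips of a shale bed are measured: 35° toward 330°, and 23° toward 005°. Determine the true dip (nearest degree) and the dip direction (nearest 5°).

Represent each trace as a vector plunging at its apparent dip toward its trend (east-north-up frame): v₁ = (-0.410, 0.709, -0.574), v₂ = (0.080, 0.917, -0.391).
n = v₁ × v₂ = (-0.249, 0.206, 0.432) (taken with n_z > 0).
tan δ = √(n_x²+n_y²)/n_z = 0.323/0.432, so δ = 36.8°.
Dip direction = azimuth of (n_x, n_y) = atan2(-0.249, 0.206) = 310°.

true dip 37°, dip direction 310°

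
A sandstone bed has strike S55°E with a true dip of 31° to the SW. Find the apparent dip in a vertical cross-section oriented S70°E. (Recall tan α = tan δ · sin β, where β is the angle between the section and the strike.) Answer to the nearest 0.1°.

The section lies 15° from the strike.
tan(apparent dip) = tan 31° · sin 15° = 0.1555
apparent dip = arctan 0.1555 = 8.84°

8.8°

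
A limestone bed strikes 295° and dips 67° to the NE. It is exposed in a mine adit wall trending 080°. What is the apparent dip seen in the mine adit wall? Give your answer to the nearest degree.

53°

Angle between strike (295°) and section (080°): β = 35°.
tan(apparent dip) = tan 67° · sin 35° = 1.3513
α = arctan(1.3513) = 53.50°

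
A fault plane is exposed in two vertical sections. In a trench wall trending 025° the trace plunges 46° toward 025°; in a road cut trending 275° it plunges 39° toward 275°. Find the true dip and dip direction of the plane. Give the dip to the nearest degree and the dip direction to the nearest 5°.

true dip 58°, dip direction 335°

Represent each trace as a vector plunging at its apparent dip toward its trend (east-north-up frame): v₁ = (0.294, 0.630, -0.719), v₂ = (-0.774, 0.068, -0.629).
Cross product v₁ × v₂ gives the pole to the plane: n ∝ (-0.347, 0.742, 0.507).
tan δ = √(n_x²+n_y²)/n_z = 0.819/0.507, so δ = 58.2°.
Dip direction = atan2(-0.347, 0.742) = 335° (azimuth of n's horizontal projection).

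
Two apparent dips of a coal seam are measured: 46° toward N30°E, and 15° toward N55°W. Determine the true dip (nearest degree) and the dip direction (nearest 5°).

true dip 46°, dip direction 020°

Each apparent-dip line lies in the plane. As unit vectors (x east, y north, z up), v₁ plunges 46°→N30°E and v₂ plunges 15°→N55°W.
n = v₁ × v₂ = (0.243, 0.659, 0.668) (taken with n_z > 0).
tan δ = √(n_x²+n_y²)/n_z = 0.702/0.668, so δ = 46.4°.
The horizontal component of n points toward azimuth atan2(n_x, n_y) = 20°, the dip direction.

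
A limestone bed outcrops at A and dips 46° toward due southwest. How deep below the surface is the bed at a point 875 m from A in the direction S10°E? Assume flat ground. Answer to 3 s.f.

The hole lies 55° from the dip direction, so the down-dip offset is 875 × cos 55° = 501.88 m.
Depth = down-dip offset × tan(dip) = 501.88 × tan 46° = 501.88 × 1.0355
Depth = 519.71 m

520 m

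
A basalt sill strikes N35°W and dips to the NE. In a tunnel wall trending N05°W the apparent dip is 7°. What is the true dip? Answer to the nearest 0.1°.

β = acute angle between strike N35°W and section N05°W = 30°.
tan(true dip) = tan 7° / sin 30° = 0.2456
true dip = arctan 0.2456 = 13.80°

13.8°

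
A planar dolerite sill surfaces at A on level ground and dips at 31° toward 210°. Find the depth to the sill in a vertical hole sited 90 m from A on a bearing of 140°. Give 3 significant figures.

The hole lies 70° from the dip direction, so the down-dip offset is 90 × cos 70° = 30.78 m.
Depth = down-dip offset × tan(dip) = 30.78 × tan 31° = 30.78 × 0.6009
Depth = 18.50 m

18.5 m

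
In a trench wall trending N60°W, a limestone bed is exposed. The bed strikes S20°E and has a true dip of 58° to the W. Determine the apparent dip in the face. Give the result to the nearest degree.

46°

The strike is S20°E and the section trends N60°W; the acute angle between them is β = 40°.
tan α = tan 58° × sin 40° = 1.6003 × 0.6428 = 1.0287
α = arctan(1.0287) = 45.81°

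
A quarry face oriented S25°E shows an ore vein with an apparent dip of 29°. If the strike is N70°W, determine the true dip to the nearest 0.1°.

38.1°

β = acute angle between strike N70°W and section S25°E = 45°.
tan(true dip) = tan 29° / sin 45° = 0.7839
δ = arctan(0.7839) = 38.09°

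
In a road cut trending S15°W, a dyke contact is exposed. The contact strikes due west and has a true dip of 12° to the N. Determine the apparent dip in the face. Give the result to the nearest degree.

Angle between strike (due west) and section (S15°W): β = 75°.
tan(apparent dip) = tan 12° · sin 75° = 0.2053
α = arctan(0.2053) = 11.60°

12°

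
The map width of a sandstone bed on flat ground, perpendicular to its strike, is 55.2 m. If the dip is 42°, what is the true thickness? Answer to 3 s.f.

36.9 m

True thickness t = w · sin(dip) = 55.2 × sin 42°
t = 55.2 × 0.6691 = 36.936 m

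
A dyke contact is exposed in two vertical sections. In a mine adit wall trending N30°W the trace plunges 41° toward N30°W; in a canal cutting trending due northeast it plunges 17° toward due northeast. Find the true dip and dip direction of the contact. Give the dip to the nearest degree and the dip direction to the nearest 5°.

true dip 41°, dip direction 335°

Each apparent-dip line lies in the plane. As unit vectors (x east, y north, z up), v₁ plunges 41°→N30°W and v₂ plunges 17°→due northeast.
The plane normal is n = v₁ × v₂ ∝ (-0.253, 0.554, 0.697).
Dip δ = arctan(|n_h|/n_z) = arctan(0.609/0.697) = 41.1°.
Dip direction = atan2(-0.253, 0.554) = 335° (azimuth of n's horizontal projection).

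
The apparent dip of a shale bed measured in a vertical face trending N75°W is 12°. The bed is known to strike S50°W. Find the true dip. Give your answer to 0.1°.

β = acute angle between strike S50°W and section N75°W = 55°.
tan(true dip) = tan 12° / sin 55° = 0.2595
δ = arctan(0.2595) = 14.55°

14.5°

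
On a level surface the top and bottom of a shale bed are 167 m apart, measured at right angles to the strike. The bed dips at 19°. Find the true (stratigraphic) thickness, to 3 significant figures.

54.4 m

True thickness t = w · sin(dip) = 167 × sin 19°
t = 167 × 0.3256 = 54.370 m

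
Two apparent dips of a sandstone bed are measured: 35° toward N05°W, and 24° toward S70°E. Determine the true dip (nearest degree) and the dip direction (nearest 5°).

Each apparent-dip line lies in the plane. As unit vectors (x east, y north, z up), v₁ plunges 35°→N05°W and v₂ plunges 24°→S70°E.
Cross product v₁ × v₂ gives the pole to the plane: n ∝ (0.511, 0.521, 0.678).
tan δ = √(n_x²+n_y²)/n_z = 0.730/0.678, so δ = 47.1°.
Dip direction = azimuth of (n_x, n_y) = atan2(0.511, 0.521) = 44°.

true dip 47°, dip direction 045°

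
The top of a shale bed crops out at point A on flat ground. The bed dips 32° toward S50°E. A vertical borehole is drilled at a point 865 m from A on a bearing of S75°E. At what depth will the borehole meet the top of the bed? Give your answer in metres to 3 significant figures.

The hole lies 25° from the dip direction, so the down-dip offset is 865 × cos 25° = 783.96 m.
Depth = down-dip offset × tan(dip) = 783.96 × tan 32° = 783.96 × 0.6249
Depth = 489.87 m

490 m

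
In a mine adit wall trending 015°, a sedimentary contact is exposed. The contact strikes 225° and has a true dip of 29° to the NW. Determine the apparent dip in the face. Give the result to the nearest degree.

15°

The strike is 225° and the section trends 015°; the acute angle between them is β = 30°.
tan(apparent dip) = tan 29° · sin 30° = 0.2772
α = arctan(0.2772) = 15.49°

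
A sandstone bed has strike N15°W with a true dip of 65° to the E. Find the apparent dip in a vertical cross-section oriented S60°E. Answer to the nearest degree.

The section lies 45° from the strike.
tan(apparent dip) = tan 65° · sin 45° = 1.5164
α = arctan(1.5164) = 56.60°

57°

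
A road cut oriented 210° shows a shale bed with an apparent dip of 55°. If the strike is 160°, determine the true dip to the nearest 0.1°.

β = acute angle between strike 160° and section 210° = 50°.
tan δ = tan α / sin β = tan 55° / sin 50° = 1.4281 / 0.7660 = 1.8643
true dip = arctan 1.8643 = 61.79°

61.8°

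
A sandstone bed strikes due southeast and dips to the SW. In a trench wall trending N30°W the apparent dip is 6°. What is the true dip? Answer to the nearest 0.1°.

β = acute angle between strike due southeast and section N30°W = 15°.
tan δ = tan α / sin β = tan 6° / sin 15° = 0.1051 / 0.2588 = 0.4061
true dip = arctan 0.4061 = 22.10°

22.1°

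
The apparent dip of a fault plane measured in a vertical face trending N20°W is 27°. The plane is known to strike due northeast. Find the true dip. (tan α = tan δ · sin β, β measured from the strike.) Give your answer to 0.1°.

29.3°

β = acute angle between strike due northeast and section N20°W = 65°.
tan(true dip) = tan 27° / sin 65° = 0.5622
true dip = arctan 0.5622 = 29.34°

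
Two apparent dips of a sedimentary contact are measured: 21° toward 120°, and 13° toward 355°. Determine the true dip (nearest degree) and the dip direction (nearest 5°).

Represent each trace as a vector plunging at its apparent dip toward its trend (east-north-up frame): v₁ = (0.809, -0.467, -0.358), v₂ = (-0.085, 0.971, -0.225).
Cross product v₁ × v₂ gives the pole to the plane: n ∝ (0.453, 0.212, 0.745).
tan δ = √(n_x²+n_y²)/n_z = 0.500/0.745, so δ = 33.9°.
The horizontal component of n points toward azimuth atan2(n_x, n_y) = 65°, the dip direction.

true dip 34°, dip direction 065°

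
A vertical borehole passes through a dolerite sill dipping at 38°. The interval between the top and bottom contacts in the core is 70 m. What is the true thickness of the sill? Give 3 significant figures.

True thickness t = h · cos(dip) = 70 × cos 38°
t = 70 × 0.7880 = 55.161 m

55.2 m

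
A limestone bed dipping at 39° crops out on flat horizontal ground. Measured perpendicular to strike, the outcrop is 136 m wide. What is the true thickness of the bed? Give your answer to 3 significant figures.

True thickness t = w · sin(dip) = 136 × sin 39°
t = 136 × 0.6293 = 85.588 m

85.6 m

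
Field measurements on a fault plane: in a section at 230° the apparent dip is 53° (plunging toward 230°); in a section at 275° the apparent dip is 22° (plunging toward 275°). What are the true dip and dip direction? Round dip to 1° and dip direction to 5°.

true dip 57°, dip direction 200°

The two traces are lines in the plane: v₁ = (sin 230°·cos 53°, cos 230°·cos 53°, −sin 53°), v₂ = (sin 275°·cos 22°, cos 275°·cos 22°, −sin 22°).
The plane normal is n = v₁ × v₂ ∝ (-0.209, -0.565, 0.395).
Dip δ = arctan(|n_h|/n_z) = arctan(0.603/0.395) = 56.8°.
The horizontal component of n points toward azimuth atan2(n_x, n_y) = 200°, the dip direction.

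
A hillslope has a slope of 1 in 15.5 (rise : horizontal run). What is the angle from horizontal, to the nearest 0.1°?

3.7°

tan θ = 1/15.5 = 0.0645
θ = arctan(0.0645) = 3.69°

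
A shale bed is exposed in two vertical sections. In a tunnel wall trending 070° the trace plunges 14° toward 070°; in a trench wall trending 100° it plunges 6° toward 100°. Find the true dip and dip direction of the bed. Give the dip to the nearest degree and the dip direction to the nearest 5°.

true dip 18°, dip direction 030°

Each apparent-dip line lies in the plane. As unit vectors (x east, y north, z up), v₁ plunges 14°→070° and v₂ plunges 6°→100°.
The plane normal is n = v₁ × v₂ ∝ (0.076, 0.142, 0.482).
tan δ = √(n_x²+n_y²)/n_z = 0.161/0.482, so δ = 18.4°.
Dip direction = atan2(0.076, 0.142) = 28° (azimuth of n's horizontal projection).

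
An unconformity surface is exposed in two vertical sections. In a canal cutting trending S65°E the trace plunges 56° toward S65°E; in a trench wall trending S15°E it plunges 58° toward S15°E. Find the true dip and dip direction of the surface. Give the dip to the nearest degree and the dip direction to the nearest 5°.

true dip 60°, dip direction 145°

Each apparent-dip line lies in the plane. As unit vectors (x east, y north, z up), v₁ plunges 56°→S65°E and v₂ plunges 58°→S15°E.
The plane normal is n = v₁ × v₂ ∝ (0.224, -0.316, 0.227).
True dip = arccos(n_z / |n|) = arccos(0.5056) = 59.6°.
The horizontal component of n points toward azimuth atan2(n_x, n_y) = 145°, the dip direction.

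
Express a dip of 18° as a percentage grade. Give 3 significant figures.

grade % = 100 × tan 18° = 100 × 0.3249

32.5%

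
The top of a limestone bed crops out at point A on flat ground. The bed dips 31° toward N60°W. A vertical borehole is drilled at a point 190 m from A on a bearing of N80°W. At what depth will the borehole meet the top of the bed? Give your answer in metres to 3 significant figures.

The hole lies 20° from the dip direction, so the down-dip offset is 190 × cos 20° = 178.54 m.
Depth = down-dip offset × tan(dip) = 178.54 × tan 31° = 178.54 × 0.6009
Depth = 107.28 m

107 m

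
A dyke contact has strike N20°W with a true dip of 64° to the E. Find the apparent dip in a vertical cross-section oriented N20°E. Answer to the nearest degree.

53°

The section lies 40° from the strike.
tan α = tan 64° × sin 40° = 2.0503 × 0.6428 = 1.3179
α = arctan(1.3179) = 52.81°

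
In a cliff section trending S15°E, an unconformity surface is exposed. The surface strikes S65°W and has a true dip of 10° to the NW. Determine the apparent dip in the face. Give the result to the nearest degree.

10°

The section lies 80° from the strike.
tan(apparent dip) = tan 10° · sin 80° = 0.1736
apparent dip = arctan 0.1736 = 9.85°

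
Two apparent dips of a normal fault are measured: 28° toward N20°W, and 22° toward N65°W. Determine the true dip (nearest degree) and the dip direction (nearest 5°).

The two traces are lines in the plane: v₁ = (sin 340°·cos 28°, cos 340°·cos 28°, −sin 28°), v₂ = (sin 295°·cos 22°, cos 295°·cos 22°, −sin 22°).
The plane normal is n = v₁ × v₂ ∝ (-0.127, 0.281, 0.579).
True dip = arccos(n_z / |n|) = arccos(0.8824) = 28.1°.
The horizontal component of n points toward azimuth atan2(n_x, n_y) = 336°, the dip direction.

true dip 28°, dip direction 335°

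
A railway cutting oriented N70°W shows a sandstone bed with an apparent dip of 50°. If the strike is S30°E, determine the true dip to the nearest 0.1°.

β = acute angle between strike S30°E and section N70°W = 40°.
tan(true dip) = tan 50° / sin 40° = 1.8540
true dip = arctan 1.8540 = 61.66°

61.7°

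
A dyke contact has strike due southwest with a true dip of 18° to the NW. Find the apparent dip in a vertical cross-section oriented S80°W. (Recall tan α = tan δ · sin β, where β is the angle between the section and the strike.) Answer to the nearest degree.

11°

The strike is due southwest and the section trends S80°W; the acute angle between them is β = 35°.
tan(apparent dip) = tan 18° · sin 35° = 0.1864
α = arctan(0.1864) = 10.56°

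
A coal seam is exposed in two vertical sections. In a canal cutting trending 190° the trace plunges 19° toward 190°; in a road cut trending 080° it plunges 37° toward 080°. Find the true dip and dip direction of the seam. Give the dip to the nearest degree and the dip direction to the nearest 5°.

The two traces are lines in the plane: v₁ = (sin 190°·cos 19°, cos 190°·cos 19°, −sin 19°), v₂ = (sin 80°·cos 37°, cos 80°·cos 37°, −sin 37°).
The plane normal is n = v₁ × v₂ ∝ (0.606, -0.355, 0.710).
True dip = arccos(n_z / |n|) = arccos(0.7110) = 44.7°.
Dip direction = atan2(0.606, -0.355) = 120° (azimuth of n's horizontal projection).

true dip 45°, dip direction 120°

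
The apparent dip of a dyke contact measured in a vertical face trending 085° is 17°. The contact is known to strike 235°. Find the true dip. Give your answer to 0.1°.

31.4°

The section is 30° from the strike.
tan δ = tan α / sin β = tan 17° / sin 30° = 0.3057 / 0.5000 = 0.6115
δ = arctan(0.6115) = 31.44°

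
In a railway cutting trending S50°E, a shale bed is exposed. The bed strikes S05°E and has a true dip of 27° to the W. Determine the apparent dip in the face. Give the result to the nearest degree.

The strike is S05°E and the section trends S50°E; the acute angle between them is β = 45°.
tan α = tan 27° × sin 45° = 0.5095 × 0.7071 = 0.3603
apparent dip = arctan 0.3603 = 19.81°

20°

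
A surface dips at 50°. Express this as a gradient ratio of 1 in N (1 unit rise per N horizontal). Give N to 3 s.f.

1 in 0.839

1 : N means tan θ = 1/N, so N = 1/tan 50° = 1/1.1918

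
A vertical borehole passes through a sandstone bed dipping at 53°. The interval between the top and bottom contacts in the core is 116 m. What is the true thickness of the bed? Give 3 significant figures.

True thickness t = h · cos(dip) = 116 × cos 53°
t = 116 × 0.6018 = 69.811 m

69.8 m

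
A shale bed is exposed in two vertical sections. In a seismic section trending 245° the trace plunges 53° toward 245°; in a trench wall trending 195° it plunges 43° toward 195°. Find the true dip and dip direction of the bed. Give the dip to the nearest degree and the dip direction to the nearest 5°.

true dip 53°, dip direction 240°

The two traces are lines in the plane: v₁ = (sin 245°·cos 53°, cos 245°·cos 53°, −sin 53°), v₂ = (sin 195°·cos 43°, cos 195°·cos 43°, −sin 43°).
Cross product v₁ × v₂ gives the pole to the plane: n ∝ (-0.391, -0.221, 0.337).
True dip = arccos(n_z / |n|) = arccos(0.6006) = 53.1°.
The horizontal component of n points toward azimuth atan2(n_x, n_y) = 241°, the dip direction.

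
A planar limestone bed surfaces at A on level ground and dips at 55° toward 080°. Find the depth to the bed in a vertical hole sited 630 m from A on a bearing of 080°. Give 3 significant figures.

The hole is directly down-dip from the outcrop, so the down-dip offset is 630 m.
Depth = down-dip offset × tan(dip) = 630.00 × tan 55° = 630.00 × 1.4281
Depth = 899.73 m

900 m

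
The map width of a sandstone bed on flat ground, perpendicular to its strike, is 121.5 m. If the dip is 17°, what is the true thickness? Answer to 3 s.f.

35.5 m

True thickness t = w · sin(dip) = 121.5 × sin 17°
t = 121.5 × 0.2924 = 35.523 m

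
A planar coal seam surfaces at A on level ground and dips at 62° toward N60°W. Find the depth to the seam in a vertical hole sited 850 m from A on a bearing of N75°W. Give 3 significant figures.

1540 m

The hole lies 15° from the dip direction, so the down-dip offset is 850 × cos 15° = 821.04 m.
Depth = down-dip offset × tan(dip) = 821.04 × tan 62° = 821.04 × 1.8807
Depth = 1544.15 m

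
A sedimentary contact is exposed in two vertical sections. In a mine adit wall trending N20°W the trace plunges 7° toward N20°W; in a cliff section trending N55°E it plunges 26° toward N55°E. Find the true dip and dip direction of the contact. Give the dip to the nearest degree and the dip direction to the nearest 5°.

true dip 26°, dip direction 055°

Represent each trace as a vector plunging at its apparent dip toward its trend (east-north-up frame): v₁ = (-0.339, 0.933, -0.122), v₂ = (0.736, 0.516, -0.438).
Cross product v₁ × v₂ gives the pole to the plane: n ∝ (0.346, 0.239, 0.862).
Dip δ = arctan(|n_h|/n_z) = arctan(0.420/0.862) = 26.0°.
Dip direction = azimuth of (n_x, n_y) = atan2(0.346, 0.239) = 55°.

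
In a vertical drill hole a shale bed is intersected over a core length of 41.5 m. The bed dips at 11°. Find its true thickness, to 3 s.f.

True thickness t = h · cos(dip) = 41.5 × cos 11°
t = 41.5 × 0.9816 = 40.738 m

40.7 m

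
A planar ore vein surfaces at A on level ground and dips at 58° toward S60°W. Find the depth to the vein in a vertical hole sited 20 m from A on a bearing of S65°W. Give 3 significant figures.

The hole lies 5° from the dip direction, so the down-dip offset is 20 × cos 5° = 19.92 m.
Depth = down-dip offset × tan(dip) = 19.92 × tan 58° = 19.92 × 1.6003
Depth = 31.88 m

31.9 m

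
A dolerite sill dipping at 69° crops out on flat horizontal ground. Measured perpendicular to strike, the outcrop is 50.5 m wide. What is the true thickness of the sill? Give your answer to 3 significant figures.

True thickness t = w · sin(dip) = 50.5 × sin 69°
t = 50.5 × 0.9336 = 47.146 m

47.1 m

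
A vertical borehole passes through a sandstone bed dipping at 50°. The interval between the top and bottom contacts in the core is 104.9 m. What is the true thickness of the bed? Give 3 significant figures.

True thickness t = h · cos(dip) = 104.9 × cos 50°
t = 104.9 × 0.6428 = 67.428 m

67.4 m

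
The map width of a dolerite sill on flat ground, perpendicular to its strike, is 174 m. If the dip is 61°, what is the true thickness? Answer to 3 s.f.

True thickness t = w · sin(dip) = 174 × sin 61°
t = 174 × 0.8746 = 152.184 m

152 m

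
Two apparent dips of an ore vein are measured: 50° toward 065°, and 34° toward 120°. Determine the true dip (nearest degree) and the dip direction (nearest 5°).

true dip 50°, dip direction 065°

Each apparent-dip line lies in the plane. As unit vectors (x east, y north, z up), v₁ plunges 50°→065° and v₂ plunges 34°→120°.
n = v₁ × v₂ = (0.469, 0.224, 0.437) (taken with n_z > 0).
Dip δ = arctan(|n_h|/n_z) = arctan(0.520/0.437) = 50.0°.
Dip direction = azimuth of (n_x, n_y) = atan2(0.469, 0.224) = 64°.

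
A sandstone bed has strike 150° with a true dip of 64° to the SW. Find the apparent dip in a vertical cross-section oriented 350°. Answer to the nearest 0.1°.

35.0°

The section lies 20° from the strike.
tan(apparent dip) = tan 64° · sin 20° = 0.7012
α = arctan(0.7012) = 35.04°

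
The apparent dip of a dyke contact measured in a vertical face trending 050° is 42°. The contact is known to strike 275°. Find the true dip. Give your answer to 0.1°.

51.9°

β = acute angle between strike 275° and section 050° = 45°.
tan(true dip) = tan 42° / sin 45° = 1.2734
δ = arctan(1.2734) = 51.86°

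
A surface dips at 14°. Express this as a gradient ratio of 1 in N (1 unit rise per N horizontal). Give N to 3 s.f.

1 : N means tan θ = 1/N, so N = 1/tan 14° = 1/0.2493

1 in 4.01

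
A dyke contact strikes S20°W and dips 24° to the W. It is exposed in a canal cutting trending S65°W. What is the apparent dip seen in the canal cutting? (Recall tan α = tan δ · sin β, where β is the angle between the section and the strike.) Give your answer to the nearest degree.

17°

The section lies 45° from the strike.
tan α = tan 24° × sin 45° = 0.4452 × 0.7071 = 0.3148
α = arctan(0.3148) = 17.48°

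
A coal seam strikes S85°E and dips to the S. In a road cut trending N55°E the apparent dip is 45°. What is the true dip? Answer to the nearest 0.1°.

The section is 40° from the strike.
tan(true dip) = tan 45° / sin 40° = 1.5557
δ = arctan(1.5557) = 57.27°

57.3°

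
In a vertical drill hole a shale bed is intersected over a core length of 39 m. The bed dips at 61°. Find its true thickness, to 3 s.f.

True thickness t = h · cos(dip) = 39 × cos 61°
t = 39 × 0.4848 = 18.908 m

18.9 m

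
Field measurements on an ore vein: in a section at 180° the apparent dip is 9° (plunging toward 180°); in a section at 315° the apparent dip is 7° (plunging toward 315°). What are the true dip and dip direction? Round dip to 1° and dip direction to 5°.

Represent each trace as a vector plunging at its apparent dip toward its trend (east-north-up frame): v₁ = (0.000, -0.988, -0.156), v₂ = (-0.702, 0.702, -0.122).
Cross product v₁ × v₂ gives the pole to the plane: n ∝ (-0.230, -0.110, 0.693).
tan δ = √(n_x²+n_y²)/n_z = 0.255/0.693, so δ = 20.2°.
Dip direction = atan2(-0.230, -0.110) = 244° (azimuth of n's horizontal projection).

true dip 20°, dip direction 245°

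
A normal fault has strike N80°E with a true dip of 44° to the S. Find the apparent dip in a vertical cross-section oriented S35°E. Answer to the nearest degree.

41°

Angle between strike (N80°E) and section (S35°E): β = 65°.
tan α = tan 44° × sin 65° = 0.9657 × 0.9063 = 0.8752
α = arctan(0.8752) = 41.19°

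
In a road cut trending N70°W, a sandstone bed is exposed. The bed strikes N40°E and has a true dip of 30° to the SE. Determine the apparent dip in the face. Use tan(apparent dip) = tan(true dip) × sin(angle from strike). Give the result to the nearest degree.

The section lies 70° from the strike.
tan(apparent dip) = tan 30° · sin 70° = 0.5425
apparent dip = arctan 0.5425 = 28.48°

28°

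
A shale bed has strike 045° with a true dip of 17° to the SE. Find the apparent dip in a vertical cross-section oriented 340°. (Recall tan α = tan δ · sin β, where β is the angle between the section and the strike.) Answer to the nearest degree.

The section lies 65° from the strike.
tan α = tan 17° × sin 65° = 0.3057 × 0.9063 = 0.2771
α = arctan(0.2771) = 15.49°

15°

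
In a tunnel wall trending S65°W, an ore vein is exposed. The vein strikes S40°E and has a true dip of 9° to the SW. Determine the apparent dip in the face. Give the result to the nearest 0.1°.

The section lies 75° from the strike.
tan(apparent dip) = tan 9° · sin 75° = 0.1530
apparent dip = arctan 0.1530 = 8.70°

8.7°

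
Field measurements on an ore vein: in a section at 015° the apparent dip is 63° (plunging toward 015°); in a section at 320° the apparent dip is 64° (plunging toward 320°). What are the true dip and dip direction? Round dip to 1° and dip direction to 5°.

true dip 66°, dip direction 345°

The two traces are lines in the plane: v₁ = (sin 15°·cos 63°, cos 15°·cos 63°, −sin 63°), v₂ = (sin 320°·cos 64°, cos 320°·cos 64°, −sin 64°).
Cross product v₁ × v₂ gives the pole to the plane: n ∝ (-0.095, 0.357, 0.163).
Dip δ = arctan(|n_h|/n_z) = arctan(0.369/0.163) = 66.2°.
Dip direction = atan2(-0.095, 0.357) = 345° (azimuth of n's horizontal projection).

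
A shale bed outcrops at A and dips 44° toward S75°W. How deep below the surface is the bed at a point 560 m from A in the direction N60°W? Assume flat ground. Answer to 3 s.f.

382 m

The hole lies 45° from the dip direction, so the down-dip offset is 560 × cos 45° = 395.98 m.
Depth = down-dip offset × tan(dip) = 395.98 × tan 44° = 395.98 × 0.9657
Depth = 382.39 m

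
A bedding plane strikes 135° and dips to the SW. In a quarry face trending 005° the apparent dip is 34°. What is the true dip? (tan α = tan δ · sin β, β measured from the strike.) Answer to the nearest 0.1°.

41.4°

The section is 50° from the strike.
tan δ = tan α / sin β = tan 34° / sin 50° = 0.6745 / 0.7660 = 0.8805
true dip = arctan 0.8805 = 41.36°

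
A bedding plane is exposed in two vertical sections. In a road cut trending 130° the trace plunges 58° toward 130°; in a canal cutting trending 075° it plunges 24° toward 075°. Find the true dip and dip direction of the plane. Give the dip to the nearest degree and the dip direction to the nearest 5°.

true dip 60°, dip direction 150°

The two traces are lines in the plane: v₁ = (sin 130°·cos 58°, cos 130°·cos 58°, −sin 58°), v₂ = (sin 75°·cos 24°, cos 75°·cos 24°, −sin 24°).
Cross product v₁ × v₂ gives the pole to the plane: n ∝ (0.339, -0.583, 0.397).
True dip = arccos(n_z / |n|) = arccos(0.5068) = 59.6°.
The horizontal component of n points toward azimuth atan2(n_x, n_y) = 150°, the dip direction.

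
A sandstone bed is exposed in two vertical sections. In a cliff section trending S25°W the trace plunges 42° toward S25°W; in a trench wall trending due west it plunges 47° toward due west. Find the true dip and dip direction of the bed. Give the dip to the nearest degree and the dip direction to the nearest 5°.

The two traces are lines in the plane: v₁ = (sin 205°·cos 42°, cos 205°·cos 42°, −sin 42°), v₂ = (sin 270°·cos 47°, cos 270°·cos 47°, −sin 47°).
n = v₁ × v₂ = (-0.493, -0.227, 0.459) (taken with n_z > 0).
tan δ = √(n_x²+n_y²)/n_z = 0.542/0.459, so δ = 49.7°.
Dip direction = azimuth of (n_x, n_y) = atan2(-0.493, -0.227) = 245°.

true dip 50°, dip direction 245°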